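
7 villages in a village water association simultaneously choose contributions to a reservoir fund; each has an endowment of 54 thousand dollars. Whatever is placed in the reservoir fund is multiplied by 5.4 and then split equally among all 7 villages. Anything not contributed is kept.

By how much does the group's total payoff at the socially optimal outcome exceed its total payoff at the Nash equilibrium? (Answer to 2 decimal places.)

Each contributed unit returns 5.4/7 = 0.7714 to its contributor — below 1 — so contributing 0 is dominant for every player. At the Nash equilibrium everyone keeps their 54, and the group total is 7 × 54 = 378.
Each contributed unit returns 5.400 to the group as a whole (0.7714 to each of 7 players), which exceeds 1, so the social optimum is full contribution: group total = 5.400 × 378 = 2041.20.
Efficiency loss = 2041.20 − 378 = 1663.20.

1663.20 thousand dollars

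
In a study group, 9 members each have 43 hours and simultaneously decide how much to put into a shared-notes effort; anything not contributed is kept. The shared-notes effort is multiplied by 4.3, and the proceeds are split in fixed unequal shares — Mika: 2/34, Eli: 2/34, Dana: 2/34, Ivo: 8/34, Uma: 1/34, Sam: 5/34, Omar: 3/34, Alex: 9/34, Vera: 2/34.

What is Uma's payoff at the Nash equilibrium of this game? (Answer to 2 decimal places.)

Each unit j contributes comes back to j as 4.3 × (j's share), so j prefers to contribute only if that share exceeds 1/4.3 = 0.2326; otherwise keeping the unit dominates.
The shares above 0.2326 belong to Ivo and Alex, contributing 43 each; the remaining 7 contribute 0. Total contributed: 86.
Uma keeps 43 and receives 4.3 × 86 × 1/34 = 10.88 from the shared-notes effort, for a payoff of 53.88.

53.88 hours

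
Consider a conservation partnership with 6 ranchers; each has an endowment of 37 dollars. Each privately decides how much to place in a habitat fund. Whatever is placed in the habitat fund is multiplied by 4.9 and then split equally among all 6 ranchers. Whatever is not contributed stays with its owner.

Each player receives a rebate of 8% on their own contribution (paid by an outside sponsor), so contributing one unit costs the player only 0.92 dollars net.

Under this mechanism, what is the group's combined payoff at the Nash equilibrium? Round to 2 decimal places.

222.00 dollars

With the mechanism, a contributed unit returns (4.9/6) / 0.92 = 0.8877 per unit of net cost — still below 1 — so contributing 0 remains dominant for every player.
Everyone keeps their endowment and the group total is 6 × 37 = 222.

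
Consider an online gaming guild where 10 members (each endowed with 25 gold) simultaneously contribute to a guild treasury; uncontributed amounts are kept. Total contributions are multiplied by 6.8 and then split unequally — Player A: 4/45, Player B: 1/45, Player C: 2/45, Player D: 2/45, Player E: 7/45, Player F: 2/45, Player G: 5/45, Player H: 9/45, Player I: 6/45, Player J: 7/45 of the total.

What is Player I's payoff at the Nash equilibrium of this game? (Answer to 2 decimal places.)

93.00 gold

A player with share s gets back 6.8·s per unit contributed, so full contribution is dominant for anyone with s > 1/6.8 = 0.1471 and zero contribution is dominant for anyone below.
Player E, Player H and Player J clear that bar, contributing 25 each; the remaining 7 contribute 0. Total contributed: 75.
Player I keeps 25 and receives 6.8 × 75 × 6/45 = 68.00 from the guild treasury, for a payoff of 93.00.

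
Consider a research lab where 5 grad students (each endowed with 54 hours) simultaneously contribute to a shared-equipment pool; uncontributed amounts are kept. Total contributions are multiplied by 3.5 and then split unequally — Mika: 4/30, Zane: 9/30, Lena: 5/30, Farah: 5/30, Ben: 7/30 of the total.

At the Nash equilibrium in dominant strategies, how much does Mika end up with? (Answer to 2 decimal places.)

79.20 hours

A player with share s gets back 3.5·s per unit contributed, so full contribution is dominant for anyone with s > 1/3.5 = 0.2857 and zero contribution is dominant for anyone below.
Zane alone (share 9/30) is above the threshold, contributing 54; the remaining 4 contribute 0. Total contributed: 54.
Mika keeps 54 and receives 3.5 × 54 × 4/30 = 25.20 from the shared-equipment pool, for a payoff of 79.20.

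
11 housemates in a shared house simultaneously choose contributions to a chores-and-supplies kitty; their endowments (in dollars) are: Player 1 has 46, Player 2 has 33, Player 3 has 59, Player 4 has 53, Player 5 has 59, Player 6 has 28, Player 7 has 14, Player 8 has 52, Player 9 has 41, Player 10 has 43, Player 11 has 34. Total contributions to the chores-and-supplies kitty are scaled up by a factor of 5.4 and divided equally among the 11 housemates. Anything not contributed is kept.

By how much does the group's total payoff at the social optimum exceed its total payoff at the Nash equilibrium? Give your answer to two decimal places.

2032.80 dollars

The private return per contributed unit is 5.4/11 = 0.4909 < 1 for every player regardless of endowment, so the Nash equilibrium is zero contribution and the group total is Σ E_j = 46 + 33 + 59 + 53 + 59 + 28 + 14 + 52 + 41 + 43 + 34 = 462.
Each contributed unit returns 5.400 to the group, so the social optimum is full contribution by everyone: group total = 5.400 × 462 = 2494.80.
Efficiency loss = (5.400 − 1) × 462 = 2032.80.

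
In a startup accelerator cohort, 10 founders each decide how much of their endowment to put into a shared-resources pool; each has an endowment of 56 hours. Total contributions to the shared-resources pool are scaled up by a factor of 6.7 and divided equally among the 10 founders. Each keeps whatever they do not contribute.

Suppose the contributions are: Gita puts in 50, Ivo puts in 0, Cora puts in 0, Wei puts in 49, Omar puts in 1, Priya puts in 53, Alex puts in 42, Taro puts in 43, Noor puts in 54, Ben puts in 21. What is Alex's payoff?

Total contributed: 50 + 0 + 0 + 49 + 1 + 53 + 42 + 43 + 54 + 21 = 313.
Each receives 6.7 × 313 / 10 = 209.71 from the shared-resources pool.
Alex keeps 56 − 42 = 14, so Alex's payoff is 14 + 209.71 = 223.71.

223.71 hours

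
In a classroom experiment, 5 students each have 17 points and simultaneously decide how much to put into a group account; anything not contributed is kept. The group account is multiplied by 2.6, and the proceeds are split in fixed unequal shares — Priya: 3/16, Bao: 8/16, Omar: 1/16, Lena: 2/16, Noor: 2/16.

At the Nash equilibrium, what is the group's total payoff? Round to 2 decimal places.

Player j's private return per contributed unit is 2.6 × (j's share). Contributing is weakly dominant for j when that share is at least 1/2.6 = 0.3846, and contributing 0 is dominant otherwise.
Bao alone (share 8/16) is above the threshold, contributing 17; the remaining 4 contribute 0. Total contributed: 17.
The group account pays out 2.6 × 17 = 44.20 in total (split across the unequal shares, but the aggregate is all that matters for the group sum).
The 4 free-riders keep 17 each, adding 68. Group total = 68 + 44.20 = 112.20.

112.20 points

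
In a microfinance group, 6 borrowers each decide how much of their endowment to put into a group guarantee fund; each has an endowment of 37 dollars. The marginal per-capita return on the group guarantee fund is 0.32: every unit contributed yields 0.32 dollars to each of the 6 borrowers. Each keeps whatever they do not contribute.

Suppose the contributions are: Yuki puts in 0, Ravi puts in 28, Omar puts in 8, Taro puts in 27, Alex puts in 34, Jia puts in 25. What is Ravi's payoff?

48.04 dollars

Total contributed: 0 + 28 + 8 + 27 + 34 + 25 = 122.
Each receives 0.32 × 122 = 39.04 from the group guarantee fund.
Ravi keeps 37 − 28 = 9, so Ravi's payoff is 9 + 39.04 = 48.04.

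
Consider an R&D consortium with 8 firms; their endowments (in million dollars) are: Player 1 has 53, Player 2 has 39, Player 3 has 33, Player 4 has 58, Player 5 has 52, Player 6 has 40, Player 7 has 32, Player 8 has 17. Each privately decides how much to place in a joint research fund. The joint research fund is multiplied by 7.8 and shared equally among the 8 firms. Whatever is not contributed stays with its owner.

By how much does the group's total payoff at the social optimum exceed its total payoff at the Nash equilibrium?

The private return per contributed unit is 7.8/8 = 0.9750 < 1 for every player regardless of endowment, so the Nash equilibrium is zero contribution and the group total is Σ E_j = 53 + 39 + 33 + 58 + 52 + 40 + 32 + 17 = 324.
Each contributed unit returns 7.800 to the group, so the social optimum is full contribution by everyone: group total = 7.800 × 324 = 2527.20.
Efficiency loss = (7.800 − 1) × 324 = 2203.20.

2203.20 million dollars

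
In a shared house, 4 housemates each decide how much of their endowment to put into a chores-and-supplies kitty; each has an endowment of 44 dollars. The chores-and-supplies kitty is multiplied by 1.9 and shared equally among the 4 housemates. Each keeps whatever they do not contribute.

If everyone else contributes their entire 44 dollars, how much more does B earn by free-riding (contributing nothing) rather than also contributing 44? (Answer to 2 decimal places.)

Switching from a contribution of 44 to 0 lets B keep an extra 44 dollars, but lowers the chores-and-supplies kitty by 44, which costs B their own share of that drop: 1.9/4 × 44 = 20.90.
Net gain = 44 − 20.90 = 23.10. The private return per contributed unit (0.4750) is below 1, so free-riding is indeed the best response regardless of what the others do.

23.10 dollars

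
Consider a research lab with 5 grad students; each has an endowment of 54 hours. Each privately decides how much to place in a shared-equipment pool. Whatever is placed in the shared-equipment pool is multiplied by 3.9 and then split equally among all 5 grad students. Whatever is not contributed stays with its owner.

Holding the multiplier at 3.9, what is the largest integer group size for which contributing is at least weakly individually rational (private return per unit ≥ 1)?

Private return per unit is 3.9/(group size), which is ≥ 1 whenever the group size is ≤ 3.9.
The largest such integer is 3.

3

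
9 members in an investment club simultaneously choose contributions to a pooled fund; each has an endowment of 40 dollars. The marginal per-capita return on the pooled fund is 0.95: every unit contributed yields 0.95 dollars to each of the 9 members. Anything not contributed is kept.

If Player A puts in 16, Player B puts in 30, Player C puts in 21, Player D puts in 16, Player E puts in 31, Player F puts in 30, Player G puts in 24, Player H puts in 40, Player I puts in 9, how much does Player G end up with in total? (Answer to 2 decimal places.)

222.15 dollars

Total contributed: 16 + 30 + 21 + 16 + 31 + 30 + 24 + 40 + 9 = 217.
Each receives 0.95 × 217 = 206.15 from the pooled fund.
Player G keeps 40 − 24 = 16, so Player G's payoff is 16 + 206.15 = 222.15.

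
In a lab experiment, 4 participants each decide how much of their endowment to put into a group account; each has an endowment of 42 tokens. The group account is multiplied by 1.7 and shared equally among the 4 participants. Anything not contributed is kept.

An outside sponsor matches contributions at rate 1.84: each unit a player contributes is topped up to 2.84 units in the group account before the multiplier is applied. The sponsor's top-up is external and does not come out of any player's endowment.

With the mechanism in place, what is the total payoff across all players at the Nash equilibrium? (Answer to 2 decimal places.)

With the mechanism, a contributed unit returns 1.7 × 2.84 / 4 = 1.2070 per unit of net cost to the contributor — now above 1 — so contributing fully is weakly dominant for every player.
At the Nash equilibrium everyone contributes 42. Group total payoff = 1.7 × 2.84 × 168 = 811.10.

811.10 tokens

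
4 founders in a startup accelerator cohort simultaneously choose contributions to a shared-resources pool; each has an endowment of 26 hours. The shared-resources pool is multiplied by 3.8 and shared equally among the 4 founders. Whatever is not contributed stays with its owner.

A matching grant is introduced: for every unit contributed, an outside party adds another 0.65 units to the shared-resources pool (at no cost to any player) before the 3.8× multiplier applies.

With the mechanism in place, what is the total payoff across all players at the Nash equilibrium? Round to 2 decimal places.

652.08 hours

Under the mechanism each unit contributed yields 3.8 × 1.65 / 4 = 1.5675 back to its contributor per unit of net cost, which exceeds 1, making full contribution the dominant choice for everyone.
So the Nash equilibrium is full contribution by all 4; the group earns 3.8 × 1.65 × 104 = 652.08.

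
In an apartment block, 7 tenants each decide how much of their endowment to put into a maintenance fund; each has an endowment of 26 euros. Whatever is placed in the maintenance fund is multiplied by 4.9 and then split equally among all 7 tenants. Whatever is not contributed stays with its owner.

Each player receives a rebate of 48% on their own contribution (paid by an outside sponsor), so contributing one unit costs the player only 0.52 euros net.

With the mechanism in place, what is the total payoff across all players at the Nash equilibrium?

Under the mechanism each unit contributed yields (4.9/7) / 0.52 = 1.3462 back to its contributor per unit of net cost, which exceeds 1, making full contribution the dominant choice for everyone.
So the Nash equilibrium is full contribution by all 7; the group earns 7 × (26 × 0.48 + 4.9 × 26) = 979.16.

979.16 euros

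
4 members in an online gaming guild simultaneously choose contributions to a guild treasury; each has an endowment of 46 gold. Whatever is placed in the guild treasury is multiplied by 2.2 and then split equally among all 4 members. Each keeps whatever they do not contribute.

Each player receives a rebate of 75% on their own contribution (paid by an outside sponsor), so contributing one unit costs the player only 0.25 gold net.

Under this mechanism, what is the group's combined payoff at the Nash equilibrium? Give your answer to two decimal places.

The effective private return per unit is now (2.2/4) / 0.25 = 2.2000 > 1, so every player's dominant strategy flips to full contribution.
So the Nash equilibrium is full contribution by all 4; the group earns 4 × (46 × 0.75 + 2.2 × 46) = 542.80.

542.80 gold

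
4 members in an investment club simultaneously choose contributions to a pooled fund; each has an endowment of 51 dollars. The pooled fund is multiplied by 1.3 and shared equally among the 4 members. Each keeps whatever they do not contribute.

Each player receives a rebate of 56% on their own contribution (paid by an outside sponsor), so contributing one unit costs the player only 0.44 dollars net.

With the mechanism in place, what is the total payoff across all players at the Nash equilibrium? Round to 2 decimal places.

The effective private return is (1.3/4) / 0.44 = 0.7386, which is still under 1, so the mechanism doesn't change anyone's dominant strategy: zero contribution.
At the Nash equilibrium no one contributes; group total payoff = 4 × 51 = 204.

204.00 dollars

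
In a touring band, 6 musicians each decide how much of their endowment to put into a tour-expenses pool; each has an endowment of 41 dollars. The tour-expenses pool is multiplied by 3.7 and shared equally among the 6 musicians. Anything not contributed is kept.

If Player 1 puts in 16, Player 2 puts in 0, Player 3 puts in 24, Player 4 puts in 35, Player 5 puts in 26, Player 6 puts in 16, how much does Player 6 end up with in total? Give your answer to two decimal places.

Total contributed: 16 + 0 + 24 + 35 + 26 + 16 = 117.
Each receives 3.7 × 117 / 6 = 72.15 from the tour-expenses pool.
Player 6 keeps 41 − 16 = 25, so Player 6's payoff is 25 + 72.15 = 97.15.

97.15 dollars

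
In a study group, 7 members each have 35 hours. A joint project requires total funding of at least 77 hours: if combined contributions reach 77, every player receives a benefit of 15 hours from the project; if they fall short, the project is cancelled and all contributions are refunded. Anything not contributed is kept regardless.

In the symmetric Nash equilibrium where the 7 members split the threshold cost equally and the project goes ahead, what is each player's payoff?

39 hours

Equal share of the threshold: 77/7 = 11.
At this profile no one gains by cutting their contribution: any cut drops the total below 77, the project is cancelled, contributions are refunded, and the deviator ends with 35, which is less than 35 − 11 + 15 = 39. Contributing more than 11 just wastes the excess. So contributing exactly 11 is a best response.
Each player's payoff: 35 − 11 + 15 = 39.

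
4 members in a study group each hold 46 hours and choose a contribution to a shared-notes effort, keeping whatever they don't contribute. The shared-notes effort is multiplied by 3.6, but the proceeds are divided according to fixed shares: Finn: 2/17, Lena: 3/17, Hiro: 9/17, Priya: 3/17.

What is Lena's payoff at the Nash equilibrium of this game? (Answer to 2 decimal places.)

75.22 hours

A player with share s gets back 3.6·s per unit contributed, so full contribution is dominant for anyone with s > 1/3.6 = 0.2778 and zero contribution is dominant for anyone below.
Hiro alone (share 9/17) is above the threshold, contributing 46; the remaining 3 contribute 0. Total contributed: 46.
Lena keeps 46 and receives 3.6 × 46 × 3/17 = 29.22 from the shared-notes effort, for a payoff of 75.22.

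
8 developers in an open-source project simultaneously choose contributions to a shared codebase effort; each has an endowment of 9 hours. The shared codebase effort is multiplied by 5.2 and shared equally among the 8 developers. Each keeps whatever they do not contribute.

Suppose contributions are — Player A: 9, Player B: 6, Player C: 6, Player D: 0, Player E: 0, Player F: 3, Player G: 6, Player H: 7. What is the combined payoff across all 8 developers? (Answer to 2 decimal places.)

Total contributed: 9 + 6 + 6 + 0 + 0 + 3 + 6 + 7 = 37; total kept: 8 × 9 − 37 = 35.
The shared codebase effort pays out 5.2 × 37 = 192.40 in aggregate.
Group total = 35 + 192.40 = 227.40.

227.40 hours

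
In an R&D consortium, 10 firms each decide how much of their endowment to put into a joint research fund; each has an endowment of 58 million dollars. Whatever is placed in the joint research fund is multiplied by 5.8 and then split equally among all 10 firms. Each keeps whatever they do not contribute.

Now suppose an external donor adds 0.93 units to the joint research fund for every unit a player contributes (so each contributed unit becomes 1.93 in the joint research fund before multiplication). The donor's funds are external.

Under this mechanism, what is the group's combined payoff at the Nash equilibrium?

6492.52 million dollars

With the mechanism, a contributed unit returns 5.8 × 1.93 / 10 = 1.1194 per unit of net cost to the contributor — now above 1 — so contributing fully is weakly dominant for every player.
So the Nash equilibrium is full contribution by all 10; the group earns 5.8 × 1.93 × 580 = 6492.52.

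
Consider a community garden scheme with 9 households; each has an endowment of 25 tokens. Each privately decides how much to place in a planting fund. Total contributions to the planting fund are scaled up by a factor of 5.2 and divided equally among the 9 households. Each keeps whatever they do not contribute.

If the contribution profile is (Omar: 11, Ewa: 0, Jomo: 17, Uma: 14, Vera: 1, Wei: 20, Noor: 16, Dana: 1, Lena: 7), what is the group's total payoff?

Total contributed: 11 + 0 + 17 + 14 + 1 + 20 + 16 + 1 + 7 = 87; total kept: 9 × 25 − 87 = 138.
The planting fund pays out 5.2 × 87 = 452.40 in aggregate.
Group total = 138 + 452.40 = 590.40.

590.40 tokens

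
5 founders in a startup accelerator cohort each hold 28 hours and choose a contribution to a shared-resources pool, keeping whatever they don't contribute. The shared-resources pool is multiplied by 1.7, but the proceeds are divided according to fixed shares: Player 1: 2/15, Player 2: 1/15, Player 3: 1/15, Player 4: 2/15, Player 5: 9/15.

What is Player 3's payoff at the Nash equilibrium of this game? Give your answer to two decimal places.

A player with share s gets back 1.7·s per unit contributed, so full contribution is dominant for anyone with s > 1/1.7 = 0.5882 and zero contribution is dominant for anyone below.
Player 5 alone (share 9/15) is above the threshold, contributing 28; the remaining 4 contribute 0. Total contributed: 28.
Player 3 keeps 28 and receives 1.7 × 28 × 1/15 = 3.17 from the shared-resources pool, for a payoff of 31.17.

31.17 hours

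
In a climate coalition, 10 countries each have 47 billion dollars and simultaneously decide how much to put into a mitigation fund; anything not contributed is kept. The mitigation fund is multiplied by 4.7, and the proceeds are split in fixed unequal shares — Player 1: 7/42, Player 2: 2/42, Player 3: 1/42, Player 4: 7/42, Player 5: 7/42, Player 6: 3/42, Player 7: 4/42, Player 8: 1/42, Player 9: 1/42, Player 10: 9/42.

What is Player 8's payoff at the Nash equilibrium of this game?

52.26 billion dollars

For player j, contributing a unit is worthwhile iff 4.7 × (j's share) ≥ 1, i.e. iff j's share is at least 0.2128.
Only Player 10 (9/42) clears that bar, contributing 47; the remaining 9 contribute 0. Total contributed: 47.
Player 8 keeps 47 and receives 4.7 × 47 × 1/42 = 5.26 from the mitigation fund, for a payoff of 52.26.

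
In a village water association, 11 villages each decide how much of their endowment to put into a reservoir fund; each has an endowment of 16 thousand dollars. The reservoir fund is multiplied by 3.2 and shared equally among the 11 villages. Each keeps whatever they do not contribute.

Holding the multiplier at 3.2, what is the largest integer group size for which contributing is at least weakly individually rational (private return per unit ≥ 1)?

3

Private return per unit is 3.2/(group size), which is ≥ 1 whenever the group size is ≤ 3.2.
The largest such integer is 3.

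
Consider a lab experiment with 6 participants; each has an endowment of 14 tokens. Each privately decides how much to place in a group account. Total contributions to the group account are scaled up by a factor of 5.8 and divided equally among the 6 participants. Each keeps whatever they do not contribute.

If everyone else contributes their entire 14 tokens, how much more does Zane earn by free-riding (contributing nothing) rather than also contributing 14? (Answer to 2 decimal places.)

0.47 tokens

Switching from a contribution of 14 to 0 lets Zane keep an extra 14 tokens, but lowers the group account by 14, which costs Zane their own share of that drop: 5.8/6 × 14 = 13.53.
Net gain = 14 − 13.53 = 0.47. The private return per contributed unit (0.9667) is below 1, so free-riding is indeed the best response regardless of what the others do.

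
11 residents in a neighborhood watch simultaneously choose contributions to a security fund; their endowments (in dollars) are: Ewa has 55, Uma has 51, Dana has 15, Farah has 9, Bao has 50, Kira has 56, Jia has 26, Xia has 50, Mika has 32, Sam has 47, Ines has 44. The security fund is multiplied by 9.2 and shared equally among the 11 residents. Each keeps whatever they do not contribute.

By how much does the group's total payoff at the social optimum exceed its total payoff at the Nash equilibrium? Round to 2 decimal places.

3567.00 dollars

The private return per contributed unit is 9.2/11 = 0.8364 < 1 for every player regardless of endowment, so the Nash equilibrium is zero contribution and the group total is Σ E_j = 55 + 51 + 15 + 9 + 50 + 56 + 26 + 50 + 32 + 47 + 44 = 435.
Each contributed unit returns 9.200 to the group, so the social optimum is full contribution by everyone: group total = 9.200 × 435 = 4002.00.
Efficiency loss = (9.200 − 1) × 435 = 3567.00.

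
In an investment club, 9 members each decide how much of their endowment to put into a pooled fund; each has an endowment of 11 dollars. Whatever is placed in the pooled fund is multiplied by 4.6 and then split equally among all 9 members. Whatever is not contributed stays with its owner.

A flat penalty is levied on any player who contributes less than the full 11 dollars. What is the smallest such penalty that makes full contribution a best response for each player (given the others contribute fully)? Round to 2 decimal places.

5.38 dollars

Given the others contribute fully, the best deviation is to contribute 0 (any partial contribution still incurs the fine and gives up units whose private return 0.5111 is below 1).
Deviating from 11 to 0 saves 11 dollars but forfeits the deviator's share of the drop in the pooled fund: 4.6/9 × 11 = 5.62.
So the deviation gain is 11 − 5.62 = 5.38, and the fine must be at least 5.38 dollars to wipe it out.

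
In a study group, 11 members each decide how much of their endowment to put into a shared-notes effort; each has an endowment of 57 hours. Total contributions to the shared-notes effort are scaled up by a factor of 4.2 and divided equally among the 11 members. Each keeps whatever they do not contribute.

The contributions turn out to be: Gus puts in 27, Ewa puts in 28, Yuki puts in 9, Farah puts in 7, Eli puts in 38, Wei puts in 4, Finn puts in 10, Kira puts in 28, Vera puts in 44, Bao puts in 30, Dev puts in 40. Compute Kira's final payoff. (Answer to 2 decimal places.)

130.18 hours

Total contributed: 27 + 28 + 9 + 7 + 38 + 4 + 10 + 28 + 44 + 30 + 40 = 265.
Each receives 4.2 × 265 / 11 = 101.18 from the shared-notes effort.
Kira keeps 57 − 28 = 29, so Kira's payoff is 29 + 101.18 = 130.18.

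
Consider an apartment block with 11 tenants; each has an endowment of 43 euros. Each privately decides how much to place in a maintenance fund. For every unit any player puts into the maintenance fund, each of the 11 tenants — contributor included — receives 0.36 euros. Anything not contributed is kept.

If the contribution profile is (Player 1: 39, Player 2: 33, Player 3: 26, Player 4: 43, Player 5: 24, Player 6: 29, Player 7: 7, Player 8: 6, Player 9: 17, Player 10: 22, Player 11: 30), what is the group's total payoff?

1289.96 euros

Total contributed: 39 + 33 + 26 + 43 + 24 + 29 + 7 + 6 + 17 + 22 + 30 = 276; total kept: 11 × 43 − 276 = 197.
The maintenance fund pays out 0.36 × 11 × 276 = 1092.96 in aggregate.
Group total = 197 + 1092.96 = 1289.96.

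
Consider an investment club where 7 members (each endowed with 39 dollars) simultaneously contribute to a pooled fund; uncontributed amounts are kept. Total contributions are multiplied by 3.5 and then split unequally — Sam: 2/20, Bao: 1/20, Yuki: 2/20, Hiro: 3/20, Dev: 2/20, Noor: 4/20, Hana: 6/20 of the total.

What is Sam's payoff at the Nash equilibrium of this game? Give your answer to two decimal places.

52.65 dollars

Player j's private return per contributed unit is 3.5 × (j's share). Contributing is weakly dominant for j when that share is at least 1/3.5 = 0.2857, and contributing 0 is dominant otherwise.
Only Hana (6/20) clears that bar, contributing 39; the remaining 6 contribute 0. Total contributed: 39.
Sam keeps 39 and receives 3.5 × 39 × 2/20 = 13.65 from the pooled fund, for a payoff of 52.65.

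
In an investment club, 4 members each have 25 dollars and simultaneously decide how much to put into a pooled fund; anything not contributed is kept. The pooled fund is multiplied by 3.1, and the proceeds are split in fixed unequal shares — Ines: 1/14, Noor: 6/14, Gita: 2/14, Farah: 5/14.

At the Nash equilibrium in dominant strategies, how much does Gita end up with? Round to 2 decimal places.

47.14 dollars

Each unit j contributes comes back to j as 3.1 × (j's share), so j prefers to contribute only if that share exceeds 1/3.1 = 0.3226; otherwise keeping the unit dominates.
The shares above 0.3226 belong to Noor and Farah, contributing 25 each; the remaining 2 contribute 0. Total contributed: 50.
Gita keeps 25 and receives 3.1 × 50 × 2/14 = 22.14 from the pooled fund, for a payoff of 47.14.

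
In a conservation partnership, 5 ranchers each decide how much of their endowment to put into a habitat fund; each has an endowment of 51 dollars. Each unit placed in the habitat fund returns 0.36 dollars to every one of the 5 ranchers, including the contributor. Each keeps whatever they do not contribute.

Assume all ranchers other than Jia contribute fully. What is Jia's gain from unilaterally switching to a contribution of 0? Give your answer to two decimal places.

Switching from a contribution of 51 to 0 lets Jia keep an extra 51 dollars, but lowers the habitat fund by 51, which costs Jia their own share of that drop: 0.36 × 51 = 18.36.
Net gain = 51 − 18.36 = 32.64. The private return per contributed unit (0.36) is below 1, so free-riding is indeed the best response regardless of what the others do.

32.64 dollars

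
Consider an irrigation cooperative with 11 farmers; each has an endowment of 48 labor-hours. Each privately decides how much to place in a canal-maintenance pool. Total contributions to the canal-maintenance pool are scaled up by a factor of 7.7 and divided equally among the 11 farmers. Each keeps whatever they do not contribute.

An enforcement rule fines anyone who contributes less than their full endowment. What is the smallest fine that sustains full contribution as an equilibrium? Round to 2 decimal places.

Given the others contribute fully, the best deviation is to contribute 0 (any partial contribution still incurs the fine and gives up units whose private return 0.7000 is below 1).
Deviating from 48 to 0 saves 48 labor-hours but forfeits the deviator's share of the drop in the canal-maintenance pool: 7.7/11 × 48 = 33.60.
So the deviation gain is 48 − 33.60 = 14.40, and the fine must be at least 14.40 labor-hours to wipe it out.

14.40 labor-hours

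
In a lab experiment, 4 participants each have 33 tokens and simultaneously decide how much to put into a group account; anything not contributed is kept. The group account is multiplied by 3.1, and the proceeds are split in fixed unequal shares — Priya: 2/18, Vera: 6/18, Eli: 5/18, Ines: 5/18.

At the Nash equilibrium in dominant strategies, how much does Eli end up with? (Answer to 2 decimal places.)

61.42 tokens

For player j, contributing a unit is worthwhile iff 3.1 × (j's share) ≥ 1, i.e. iff j's share is at least 0.3226.
Only Vera (6/18) clears that bar, contributing 33; the remaining 3 contribute 0. Total contributed: 33.
Eli keeps 33 and receives 3.1 × 33 × 5/18 = 28.42 from the group account, for a payoff of 61.42.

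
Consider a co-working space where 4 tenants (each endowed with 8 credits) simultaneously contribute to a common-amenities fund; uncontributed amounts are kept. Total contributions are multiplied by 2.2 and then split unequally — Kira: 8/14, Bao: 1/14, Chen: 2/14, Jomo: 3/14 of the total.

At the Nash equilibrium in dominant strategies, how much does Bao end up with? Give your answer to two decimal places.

9.26 credits

For player j, contributing a unit is worthwhile iff 2.2 × (j's share) ≥ 1, i.e. iff j's share is at least 0.4545.
Kira alone (share 8/14) is above the threshold, contributing 8; the remaining 3 contribute 0. Total contributed: 8.
Bao keeps 8 and receives 2.2 × 8 × 1/14 = 1.26 from the common-amenities fund, for a payoff of 9.26.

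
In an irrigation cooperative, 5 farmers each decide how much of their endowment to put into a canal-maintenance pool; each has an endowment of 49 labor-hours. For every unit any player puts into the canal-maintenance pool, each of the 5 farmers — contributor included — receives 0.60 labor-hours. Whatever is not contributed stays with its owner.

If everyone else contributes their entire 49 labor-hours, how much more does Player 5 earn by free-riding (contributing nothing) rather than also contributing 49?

Switching from a contribution of 49 to 0 lets Player 5 keep an extra 49 labor-hours, but lowers the canal-maintenance pool by 49, which costs Player 5 their own share of that drop: 0.60 × 49 = 29.40.
Net gain = 49 − 29.40 = 19.60. The private return per contributed unit (0.60) is below 1, so free-riding is indeed the best response regardless of what the others do.

19.60 labor-hours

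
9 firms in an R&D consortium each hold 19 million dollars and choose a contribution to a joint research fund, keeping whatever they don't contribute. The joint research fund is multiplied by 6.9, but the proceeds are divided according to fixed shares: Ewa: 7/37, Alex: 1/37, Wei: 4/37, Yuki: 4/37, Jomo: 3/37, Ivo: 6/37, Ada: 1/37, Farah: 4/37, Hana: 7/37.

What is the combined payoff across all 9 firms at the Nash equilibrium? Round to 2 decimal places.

Player j's private return per contributed unit is 6.9 × (j's share). Contributing is weakly dominant for j when that share is at least 1/6.9 = 0.1449, and contributing 0 is dominant otherwise.
Ewa, Ivo and Hana are above the threshold, contributing 19 each; the remaining 6 contribute 0. Total contributed: 57.
The joint research fund pays out 6.9 × 57 = 393.30 in total (split across the unequal shares, but the aggregate is all that matters for the group sum).
The 6 free-riders keep 19 each, adding 114. Group total = 114 + 393.30 = 507.30.

507.30 million dollars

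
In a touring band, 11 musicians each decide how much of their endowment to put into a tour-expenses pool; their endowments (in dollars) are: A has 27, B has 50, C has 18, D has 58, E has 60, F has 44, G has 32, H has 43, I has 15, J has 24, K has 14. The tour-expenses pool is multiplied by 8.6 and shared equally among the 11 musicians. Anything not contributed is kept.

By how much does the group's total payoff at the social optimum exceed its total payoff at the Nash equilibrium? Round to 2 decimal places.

2926.00 dollars

The private return per contributed unit is 8.6/11 = 0.7818 < 1 for every player regardless of endowment, so the Nash equilibrium is zero contribution and the group total is Σ E_j = 27 + 50 + 18 + 58 + 60 + 44 + 32 + 43 + 15 + 24 + 14 = 385.
Each contributed unit returns 8.600 to the group, so the social optimum is full contribution by everyone: group total = 8.600 × 385 = 3311.00.
Efficiency loss = (8.600 − 1) × 385 = 2926.00.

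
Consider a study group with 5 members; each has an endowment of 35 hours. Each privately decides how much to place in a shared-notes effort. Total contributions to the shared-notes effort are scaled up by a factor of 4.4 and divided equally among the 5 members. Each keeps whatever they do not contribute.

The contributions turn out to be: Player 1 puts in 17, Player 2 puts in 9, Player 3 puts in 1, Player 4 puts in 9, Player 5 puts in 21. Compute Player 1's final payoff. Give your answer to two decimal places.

68.16 hours

Total contributed: 17 + 9 + 1 + 9 + 21 = 57.
Each receives 4.4 × 57 / 5 = 50.16 from the shared-notes effort.
Player 1 keeps 35 − 17 = 18, so Player 1's payoff is 18 + 50.16 = 68.16.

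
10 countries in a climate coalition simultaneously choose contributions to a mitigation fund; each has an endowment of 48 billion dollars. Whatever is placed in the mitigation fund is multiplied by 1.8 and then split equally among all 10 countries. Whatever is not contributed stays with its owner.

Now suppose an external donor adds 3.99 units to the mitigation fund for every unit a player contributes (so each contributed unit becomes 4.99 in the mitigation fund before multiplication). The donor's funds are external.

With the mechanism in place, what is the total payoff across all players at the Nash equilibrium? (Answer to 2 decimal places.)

480.00 billion dollars

Even with the mechanism, each unit contributed returns only 1.8 × 4.99 / 10 = 0.8982 per unit of net cost, so contributing nothing is still dominant.
Everyone keeps their endowment and the group total is 10 × 48 = 480.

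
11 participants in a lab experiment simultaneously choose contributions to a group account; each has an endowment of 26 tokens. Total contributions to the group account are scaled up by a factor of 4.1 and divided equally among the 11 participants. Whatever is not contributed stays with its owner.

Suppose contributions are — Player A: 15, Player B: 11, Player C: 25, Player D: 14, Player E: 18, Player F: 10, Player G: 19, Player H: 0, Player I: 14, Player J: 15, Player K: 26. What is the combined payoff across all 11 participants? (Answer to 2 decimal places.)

803.70 tokens

Total contributed: 15 + 11 + 25 + 14 + 18 + 10 + 19 + 0 + 14 + 15 + 26 = 167; total kept: 11 × 26 − 167 = 119.
The group account pays out 4.1 × 167 = 684.70 in aggregate.
Group total = 119 + 684.70 = 803.70.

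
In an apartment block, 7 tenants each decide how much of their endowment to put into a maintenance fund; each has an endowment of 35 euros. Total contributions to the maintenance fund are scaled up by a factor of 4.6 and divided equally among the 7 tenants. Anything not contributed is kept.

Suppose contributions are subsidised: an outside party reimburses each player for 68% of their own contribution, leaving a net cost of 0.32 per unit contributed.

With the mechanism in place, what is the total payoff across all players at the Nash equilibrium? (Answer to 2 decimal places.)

1293.60 euros

The effective private return per unit is now (4.6/7) / 0.32 = 2.0536 > 1, so every player's dominant strategy flips to full contribution.
So the Nash equilibrium is full contribution by all 7; the group earns 7 × (35 × 0.68 + 4.6 × 35) = 1293.60.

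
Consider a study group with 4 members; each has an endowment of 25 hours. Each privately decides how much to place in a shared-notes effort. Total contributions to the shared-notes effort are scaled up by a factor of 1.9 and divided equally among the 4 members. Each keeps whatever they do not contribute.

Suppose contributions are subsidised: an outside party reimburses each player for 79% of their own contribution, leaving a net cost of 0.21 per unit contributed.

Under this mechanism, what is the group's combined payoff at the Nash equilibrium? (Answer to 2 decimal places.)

269.00 hours

The effective private return per unit is now (1.9/4) / 0.21 = 2.2619 > 1, so every player's dominant strategy flips to full contribution.
At the Nash equilibrium everyone contributes 25. Group total payoff = 4 × (25 × 0.79 + 1.9 × 25) = 269.00.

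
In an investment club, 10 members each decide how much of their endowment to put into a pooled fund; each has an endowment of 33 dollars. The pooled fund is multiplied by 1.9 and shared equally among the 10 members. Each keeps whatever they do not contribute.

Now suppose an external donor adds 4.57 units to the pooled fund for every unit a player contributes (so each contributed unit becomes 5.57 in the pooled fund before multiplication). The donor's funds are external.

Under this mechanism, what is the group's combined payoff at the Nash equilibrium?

3492.39 dollars

The effective private return per unit is now 1.9 × 5.57 / 10 = 1.0583 > 1, so every player's dominant strategy flips to full contribution.
So the Nash equilibrium is full contribution by all 10; the group earns 1.9 × 5.57 × 330 = 3492.39.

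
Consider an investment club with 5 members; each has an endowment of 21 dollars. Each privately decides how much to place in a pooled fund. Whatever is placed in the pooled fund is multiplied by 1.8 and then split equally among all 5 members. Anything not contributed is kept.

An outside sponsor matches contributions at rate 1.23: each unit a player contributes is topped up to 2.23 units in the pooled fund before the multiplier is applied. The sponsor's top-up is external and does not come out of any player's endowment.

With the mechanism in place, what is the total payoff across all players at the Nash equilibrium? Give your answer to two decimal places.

With the mechanism, a contributed unit returns 1.8 × 2.23 / 5 = 0.8028 per unit of net cost — still below 1 — so contributing 0 remains dominant for every player.
At the Nash equilibrium no one contributes; group total payoff = 5 × 21 = 105.

105.00 dollars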